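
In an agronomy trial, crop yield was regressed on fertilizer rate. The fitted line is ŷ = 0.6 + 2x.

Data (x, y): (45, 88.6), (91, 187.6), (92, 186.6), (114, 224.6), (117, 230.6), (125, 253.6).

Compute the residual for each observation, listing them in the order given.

x=45: ŷ = 0.6 + 2·45 = 90.6; e = 88.6 − 90.6 = -2
x=91: ŷ = 0.6 + 2·91 = 182.6; e = 187.6 − 182.6 = 5
x=92: ŷ = 0.6 + 2·92 = 184.6; e = 186.6 − 184.6 = 2
x=114: ŷ = 0.6 + 2·114 = 228.6; e = 224.6 − 228.6 = -4
x=117: ŷ = 0.6 + 2·117 = 234.6; e = 230.6 − 234.6 = -4
x=125: ŷ = 0.6 + 2·125 = 250.6; e = 253.6 − 250.6 = 3

-2, 5, 2, -4, -4, 3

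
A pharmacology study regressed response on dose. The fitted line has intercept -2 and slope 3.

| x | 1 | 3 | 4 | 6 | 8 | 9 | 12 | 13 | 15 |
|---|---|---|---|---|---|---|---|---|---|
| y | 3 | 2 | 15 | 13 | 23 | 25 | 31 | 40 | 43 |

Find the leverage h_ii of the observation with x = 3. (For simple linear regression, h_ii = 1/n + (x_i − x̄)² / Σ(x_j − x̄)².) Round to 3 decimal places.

h = 0.240

x̄ = (1 + 3 + 4 + 6 + 8 + 9 + 12 + 13 + 15)/9 = 7.88889
Σ(x − x̄)² = 47.4568 + 23.9012 + 15.1235 + 3.5679 + 0.0123457 + 1.23457 + 16.9012 + 26.1235 + 50.5679 = 184.889
h = 1/9 + (-4.88889)²/184.889 = 0.111111 + 0.129274 = 0.240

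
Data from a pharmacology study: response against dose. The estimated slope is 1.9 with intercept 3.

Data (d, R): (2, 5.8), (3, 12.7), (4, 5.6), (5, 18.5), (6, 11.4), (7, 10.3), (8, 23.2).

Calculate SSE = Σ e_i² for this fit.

d=2: R̂ = 3 + 1.9·2 = 6.8; e = 5.8 − 6.8 = -1
d=3: R̂ = 3 + 1.9·3 = 8.7; e = 12.7 − 8.7 = 4
d=4: R̂ = 3 + 1.9·4 = 10.6; e = 5.6 − 10.6 = -5
d=5: R̂ = 3 + 1.9·5 = 12.5; e = 18.5 − 12.5 = 6
d=6: R̂ = 3 + 1.9·6 = 14.4; e = 11.4 − 14.4 = -3
d=7: R̂ = 3 + 1.9·7 = 16.3; e = 10.3 − 16.3 = -6
d=8: R̂ = 3 + 1.9·8 = 18.2; e = 23.2 − 18.2 = 5
SSE = 1 + 16 + 25 + 36 + 9 + 36 + 25 = 148

SSE = 148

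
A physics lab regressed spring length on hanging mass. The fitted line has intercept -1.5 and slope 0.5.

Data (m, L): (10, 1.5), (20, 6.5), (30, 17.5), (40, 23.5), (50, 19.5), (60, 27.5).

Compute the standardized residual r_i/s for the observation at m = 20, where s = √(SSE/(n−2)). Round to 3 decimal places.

-0.492

m=10: ŷ = -1.5 + 0.5·10 = 3.5; r = 1.5 − 3.5 = -2
m=20: ŷ = -1.5 + 0.5·20 = 8.5; r = 6.5 − 8.5 = -2
m=30: ŷ = -1.5 + 0.5·30 = 13.5; r = 17.5 − 13.5 = 4
m=40: ŷ = -1.5 + 0.5·40 = 18.5; r = 23.5 − 18.5 = 5
m=50: ŷ = -1.5 + 0.5·50 = 23.5; r = 19.5 − 23.5 = -4
m=60: ŷ = -1.5 + 0.5·60 = 28.5; r = 27.5 − 28.5 = -1
SSE = 4 + 4 + 16 + 25 + 16 + 1 = 66
s = √(66/4) = 4.06202
r/s = -2 / 4.06202 = -0.492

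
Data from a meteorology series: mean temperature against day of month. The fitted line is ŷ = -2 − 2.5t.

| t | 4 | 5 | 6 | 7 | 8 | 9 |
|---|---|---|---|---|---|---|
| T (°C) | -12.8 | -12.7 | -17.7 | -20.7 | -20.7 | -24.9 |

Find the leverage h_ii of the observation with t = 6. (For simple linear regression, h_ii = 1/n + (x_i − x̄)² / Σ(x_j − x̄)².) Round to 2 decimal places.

t̄ = (4 + 5 + 6 + 7 + 8 + 9)/6 = 6.5
Σ(t − t̄)² = 6.25 + 2.25 + 0.25 + 0.25 + 2.25 + 6.25 = 17.5
h = 1/6 + (-0.5)²/17.5 = 0.166667 + 0.0142857 = 0.18

h = 0.18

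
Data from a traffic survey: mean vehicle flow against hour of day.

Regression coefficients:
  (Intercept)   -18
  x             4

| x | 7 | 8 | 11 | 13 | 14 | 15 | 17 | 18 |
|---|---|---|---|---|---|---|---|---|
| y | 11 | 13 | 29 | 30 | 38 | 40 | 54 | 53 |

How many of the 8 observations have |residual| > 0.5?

7

x=7: ŷ = -18 + 4·7 = 10; r = 11 − 10 = 1
x=8: ŷ = -18 + 4·8 = 14; r = 13 − 14 = -1
x=11: ŷ = -18 + 4·11 = 26; r = 29 − 26 = 3
x=13: ŷ = -18 + 4·13 = 34; r = 30 − 34 = -4
x=14: ŷ = -18 + 4·14 = 38; r = 38 − 38 = 0
x=15: ŷ = -18 + 4·15 = 42; r = 40 − 42 = -2
x=17: ŷ = -18 + 4·17 = 50; r = 54 − 50 = 4
x=18: ŷ = -18 + 4·18 = 54; r = 53 − 54 = -1
|r| > 0.5: x=7 (|r|=1), x=8 (|r|=1), x=11 (|r|=3), x=13 (|r|=4), x=15 (|r|=2), x=17 (|r|=4), x=18 (|r|=1) → 7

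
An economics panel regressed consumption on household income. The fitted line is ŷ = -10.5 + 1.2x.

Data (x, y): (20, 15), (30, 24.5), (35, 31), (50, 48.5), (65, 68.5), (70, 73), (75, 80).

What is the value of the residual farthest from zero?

r = 1.5

x=20: ŷ = -10.5 + 1.2·20 = 13.5; r = 15 − 13.5 = 1.5
x=30: ŷ = -10.5 + 1.2·30 = 25.5; r = 24.5 − 25.5 = -1
x=35: ŷ = -10.5 + 1.2·35 = 31.5; r = 31 − 31.5 = -0.5
x=50: ŷ = -10.5 + 1.2·50 = 49.5; r = 48.5 − 49.5 = -1
x=65: ŷ = -10.5 + 1.2·65 = 67.5; r = 68.5 − 67.5 = 1
x=70: ŷ = -10.5 + 1.2·70 = 73.5; r = 73 − 73.5 = -0.5
x=75: ŷ = -10.5 + 1.2·75 = 79.5; r = 80 − 79.5 = 0.5
Largest |r| is 1.5 at x = 20, residual 1.5.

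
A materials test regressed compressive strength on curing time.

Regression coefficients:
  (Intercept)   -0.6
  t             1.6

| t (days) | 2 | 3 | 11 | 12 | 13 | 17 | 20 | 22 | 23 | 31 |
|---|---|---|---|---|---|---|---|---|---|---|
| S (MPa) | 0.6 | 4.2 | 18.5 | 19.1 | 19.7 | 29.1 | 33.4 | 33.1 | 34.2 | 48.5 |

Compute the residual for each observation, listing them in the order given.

t=2: Ŝ = -0.6 + 1.6·2 = 2.6; r = 0.6 − 2.6 = -2
t=3: Ŝ = -0.6 + 1.6·3 = 4.2; r = 4.2 − 4.2 = 0
t=11: Ŝ = -0.6 + 1.6·11 = 17; r = 18.5 − 17 = 1.5
t=12: Ŝ = -0.6 + 1.6·12 = 18.6; r = 19.1 − 18.6 = 0.5
t=13: Ŝ = -0.6 + 1.6·13 = 20.2; r = 19.7 − 20.2 = -0.5
t=17: Ŝ = -0.6 + 1.6·17 = 26.6; r = 29.1 − 26.6 = 2.5
t=20: Ŝ = -0.6 + 1.6·20 = 31.4; r = 33.4 − 31.4 = 2
t=22: Ŝ = -0.6 + 1.6·22 = 34.6; r = 33.1 − 34.6 = -1.5
t=23: Ŝ = -0.6 + 1.6·23 = 36.2; r = 34.2 − 36.2 = -2
t=31: Ŝ = -0.6 + 1.6·31 = 49; r = 48.5 − 49 = -0.5

-2, 0, 1.5, 0.5, -0.5, 2.5, 2, -1.5, -2, -0.5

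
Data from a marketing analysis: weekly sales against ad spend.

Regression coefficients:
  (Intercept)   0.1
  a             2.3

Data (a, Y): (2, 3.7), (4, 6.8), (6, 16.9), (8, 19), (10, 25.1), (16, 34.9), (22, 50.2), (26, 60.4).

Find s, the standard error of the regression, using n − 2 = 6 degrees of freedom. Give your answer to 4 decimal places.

a=2: Ŷ = 0.1 + 2.3·2 = 4.7; r = 3.7 − 4.7 = -1
a=4: Ŷ = 0.1 + 2.3·4 = 9.3; r = 6.8 − 9.3 = -2.5
a=6: Ŷ = 0.1 + 2.3·6 = 13.9; r = 16.9 − 13.9 = 3
a=8: Ŷ = 0.1 + 2.3·8 = 18.5; r = 19 − 18.5 = 0.5
a=10: Ŷ = 0.1 + 2.3·10 = 23.1; r = 25.1 − 23.1 = 2
a=16: Ŷ = 0.1 + 2.3·16 = 36.9; r = 34.9 − 36.9 = -2
a=22: Ŷ = 0.1 + 2.3·22 = 50.7; r = 50.2 − 50.7 = -0.5
a=26: Ŷ = 0.1 + 2.3·26 = 59.9; r = 60.4 − 59.9 = 0.5
SSE = 1 + 6.25 + 9 + 0.25 + 4 + 4 + 0.25 + 0.25 = 25
s = √(25/6) = √4.16667 ≈ 2.0412

s = 2.0412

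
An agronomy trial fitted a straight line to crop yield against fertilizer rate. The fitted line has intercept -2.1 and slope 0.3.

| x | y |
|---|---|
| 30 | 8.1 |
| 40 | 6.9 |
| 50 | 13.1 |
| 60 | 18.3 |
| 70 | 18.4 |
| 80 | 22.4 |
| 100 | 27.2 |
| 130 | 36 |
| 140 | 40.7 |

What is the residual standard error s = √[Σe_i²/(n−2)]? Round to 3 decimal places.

s = 1.634

x=30: ŷ = -2.1 + 0.3·30 = 6.9; e = 8.1 − 6.9 = 1.2
x=40: ŷ = -2.1 + 0.3·40 = 9.9; e = 6.9 − 9.9 = -3
x=50: ŷ = -2.1 + 0.3·50 = 12.9; e = 13.1 − 12.9 = 0.2
x=60: ŷ = -2.1 + 0.3·60 = 15.9; e = 18.3 − 15.9 = 2.4
x=70: ŷ = -2.1 + 0.3·70 = 18.9; e = 18.4 − 18.9 = -0.5
x=80: ŷ = -2.1 + 0.3·80 = 21.9; e = 22.4 − 21.9 = 0.5
x=100: ŷ = -2.1 + 0.3·100 = 27.9; e = 27.2 − 27.9 = -0.7
x=130: ŷ = -2.1 + 0.3·130 = 36.9; e = 36 − 36.9 = -0.9
x=140: ŷ = -2.1 + 0.3·140 = 39.9; e = 40.7 − 39.9 = 0.8
SSE = 1.44 + 9 + 0.04 + 5.76 + 0.25 + 0.25 + 0.49 + 0.81 + 0.64 = 18.68
s = √(18.68/7) = √2.66857 ≈ 1.634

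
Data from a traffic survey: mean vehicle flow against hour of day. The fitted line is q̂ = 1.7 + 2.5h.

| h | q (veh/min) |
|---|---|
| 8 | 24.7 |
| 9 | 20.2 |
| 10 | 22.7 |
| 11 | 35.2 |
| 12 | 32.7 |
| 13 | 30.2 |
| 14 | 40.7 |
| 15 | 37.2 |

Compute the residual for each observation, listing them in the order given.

h=8: q̂ = 1.7 + 2.5·8 = 21.7; r = 24.7 − 21.7 = 3
h=9: q̂ = 1.7 + 2.5·9 = 24.2; r = 20.2 − 24.2 = -4
h=10: q̂ = 1.7 + 2.5·10 = 26.7; r = 22.7 − 26.7 = -4
h=11: q̂ = 1.7 + 2.5·11 = 29.2; r = 35.2 − 29.2 = 6
h=12: q̂ = 1.7 + 2.5·12 = 31.7; r = 32.7 − 31.7 = 1
h=13: q̂ = 1.7 + 2.5·13 = 34.2; r = 30.2 − 34.2 = -4
h=14: q̂ = 1.7 + 2.5·14 = 36.7; r = 40.7 − 36.7 = 4
h=15: q̂ = 1.7 + 2.5·15 = 39.2; r = 37.2 − 39.2 = -2

3, -4, -4, 6, 1, -4, 4, -2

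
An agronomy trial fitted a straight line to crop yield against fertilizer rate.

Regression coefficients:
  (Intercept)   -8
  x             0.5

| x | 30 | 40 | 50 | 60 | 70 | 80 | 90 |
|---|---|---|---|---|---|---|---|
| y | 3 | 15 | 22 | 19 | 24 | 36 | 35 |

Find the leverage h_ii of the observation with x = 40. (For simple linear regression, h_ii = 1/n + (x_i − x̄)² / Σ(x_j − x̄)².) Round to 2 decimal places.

x̄ = (30 + 40 + 50 + 60 + 70 + 80 + 90)/7 = 60
Σ(x − x̄)² = 900 + 400 + 100 + 0 + 100 + 400 + 900 = 2800
h = 1/7 + (-20)²/2800 = 0.142857 + 0.142857 = 0.29

h = 0.29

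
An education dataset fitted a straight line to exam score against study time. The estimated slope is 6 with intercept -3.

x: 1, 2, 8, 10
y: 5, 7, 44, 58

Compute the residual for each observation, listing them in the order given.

x=1: ŷ = -3 + 6·1 = 3; r = 5 − 3 = 2
x=2: ŷ = -3 + 6·2 = 9; r = 7 − 9 = -2
x=8: ŷ = -3 + 6·8 = 45; r = 44 − 45 = -1
x=10: ŷ = -3 + 6·10 = 57; r = 58 − 57 = 1

2, -2, -1, 1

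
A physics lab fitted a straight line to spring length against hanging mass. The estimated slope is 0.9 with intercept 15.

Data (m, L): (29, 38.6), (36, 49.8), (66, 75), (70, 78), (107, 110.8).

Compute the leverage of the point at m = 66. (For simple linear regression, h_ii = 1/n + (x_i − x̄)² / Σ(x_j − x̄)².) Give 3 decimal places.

m̄ = (29 + 36 + 66 + 70 + 107)/5 = 61.6
Σ(m − m̄)² = 1062.76 + 655.36 + 19.36 + 70.56 + 2061.16 = 3869.2
h = 1/5 + (4.4)²/3869.2 = 0.2 + 0.00500362 = 0.205

h = 0.205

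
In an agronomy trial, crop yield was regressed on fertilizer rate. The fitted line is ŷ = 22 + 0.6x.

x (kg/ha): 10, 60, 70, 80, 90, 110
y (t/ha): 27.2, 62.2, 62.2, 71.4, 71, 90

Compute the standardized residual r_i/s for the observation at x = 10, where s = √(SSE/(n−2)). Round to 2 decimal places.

-0.22

x=10: ŷ = 22 + 0.6·10 = 28; r = 27.2 − 28 = -0.8
x=60: ŷ = 22 + 0.6·60 = 58; r = 62.2 − 58 = 4.2
x=70: ŷ = 22 + 0.6·70 = 64; r = 62.2 − 64 = -1.8
x=80: ŷ = 22 + 0.6·80 = 70; r = 71.4 − 70 = 1.4
x=90: ŷ = 22 + 0.6·90 = 76; r = 71 − 76 = -5
x=110: ŷ = 22 + 0.6·110 = 88; r = 90 − 88 = 2
SSE = 0.64 + 17.64 + 3.24 + 1.96 + 25 + 4 = 52.48
s = √(52.48/4) = 3.62215
r/s = -0.8 / 3.62215 = -0.22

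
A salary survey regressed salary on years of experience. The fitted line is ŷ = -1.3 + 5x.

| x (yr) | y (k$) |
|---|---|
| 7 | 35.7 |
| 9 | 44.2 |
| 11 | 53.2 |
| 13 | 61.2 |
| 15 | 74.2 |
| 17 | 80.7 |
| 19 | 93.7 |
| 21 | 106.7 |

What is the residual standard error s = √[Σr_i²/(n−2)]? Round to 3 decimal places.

s = 2.198

x=7: ŷ = -1.3 + 5·7 = 33.7; r = 35.7 − 33.7 = 2
x=9: ŷ = -1.3 + 5·9 = 43.7; r = 44.2 − 43.7 = 0.5
x=11: ŷ = -1.3 + 5·11 = 53.7; r = 53.2 − 53.7 = -0.5
x=13: ŷ = -1.3 + 5·13 = 63.7; r = 61.2 − 63.7 = -2.5
x=15: ŷ = -1.3 + 5·15 = 73.7; r = 74.2 − 73.7 = 0.5
x=17: ŷ = -1.3 + 5·17 = 83.7; r = 80.7 − 83.7 = -3
x=19: ŷ = -1.3 + 5·19 = 93.7; r = 93.7 − 93.7 = 0
x=21: ŷ = -1.3 + 5·21 = 103.7; r = 106.7 − 103.7 = 3
SSE = 4 + 0.25 + 0.25 + 6.25 + 0.25 + 9 + 0 + 9 = 29
s = √(29/6) = √4.83333 ≈ 2.198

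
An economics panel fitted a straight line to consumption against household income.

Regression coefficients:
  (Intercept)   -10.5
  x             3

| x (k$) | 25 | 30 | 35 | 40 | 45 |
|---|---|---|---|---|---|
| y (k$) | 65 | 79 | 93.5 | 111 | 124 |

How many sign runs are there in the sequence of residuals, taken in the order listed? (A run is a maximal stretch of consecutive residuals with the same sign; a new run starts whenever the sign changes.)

x=25: ŷ = -10.5 + 3·25 = 64.5; e = 65 − 64.5 = 0.5
x=30: ŷ = -10.5 + 3·30 = 79.5; e = 79 − 79.5 = -0.5
x=35: ŷ = -10.5 + 3·35 = 94.5; e = 93.5 − 94.5 = -1
x=40: ŷ = -10.5 + 3·40 = 109.5; e = 111 − 109.5 = 1.5
x=45: ŷ = -10.5 + 3·45 = 124.5; e = 124 − 124.5 = -0.5
Signs: + − − + −
Runs: +×1, −×2, +×1, −×1 → 4

4 runs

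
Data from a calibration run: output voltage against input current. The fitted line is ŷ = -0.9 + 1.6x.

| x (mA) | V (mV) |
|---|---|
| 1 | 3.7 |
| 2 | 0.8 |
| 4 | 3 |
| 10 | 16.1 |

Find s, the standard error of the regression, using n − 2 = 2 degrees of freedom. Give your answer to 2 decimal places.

s = 3.04

x=1: ŷ = -0.9 + 1.6·1 = 0.7; r = 3.7 − 0.7 = 3
x=2: ŷ = -0.9 + 1.6·2 = 2.3; r = 0.8 − 2.3 = -1.5
x=4: ŷ = -0.9 + 1.6·4 = 5.5; r = 3 − 5.5 = -2.5
x=10: ŷ = -0.9 + 1.6·10 = 15.1; r = 16.1 − 15.1 = 1
SSE = 9 + 2.25 + 6.25 + 1 = 18.5
s = √(18.5/2) = √9.25 ≈ 3.04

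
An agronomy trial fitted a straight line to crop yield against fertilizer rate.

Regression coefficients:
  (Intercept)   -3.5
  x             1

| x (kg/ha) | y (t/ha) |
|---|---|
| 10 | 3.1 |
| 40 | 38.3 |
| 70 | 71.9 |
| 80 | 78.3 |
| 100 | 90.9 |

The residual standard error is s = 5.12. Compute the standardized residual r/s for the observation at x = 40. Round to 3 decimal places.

0.352

ŷ = -3.5 + 40 = 36.5
r = 38.3 − 36.5 = 1.8
r/s = 1.8 / 5.12 = 0.352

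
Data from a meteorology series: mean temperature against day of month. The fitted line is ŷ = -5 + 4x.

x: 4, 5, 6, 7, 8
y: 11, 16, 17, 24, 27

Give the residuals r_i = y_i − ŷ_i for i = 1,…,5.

0, 1, -2, 1, 0

x=4: ŷ = -5 + 4·4 = 11; r = 11 − 11 = 0
x=5: ŷ = -5 + 4·5 = 15; r = 16 − 15 = 1
x=6: ŷ = -5 + 4·6 = 19; r = 17 − 19 = -2
x=7: ŷ = -5 + 4·7 = 23; r = 24 − 23 = 1
x=8: ŷ = -5 + 4·8 = 27; r = 27 − 27 = 0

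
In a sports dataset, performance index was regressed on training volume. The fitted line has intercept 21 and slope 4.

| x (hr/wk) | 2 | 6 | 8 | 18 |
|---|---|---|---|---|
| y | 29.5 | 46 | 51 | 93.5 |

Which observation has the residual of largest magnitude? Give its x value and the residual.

x = 8, r = -2

x=2: ŷ = 21 + 4·2 = 29; r = 29.5 − 29 = 0.5
x=6: ŷ = 21 + 4·6 = 45; r = 46 − 45 = 1
x=8: ŷ = 21 + 4·8 = 53; r = 51 − 53 = -2
x=18: ŷ = 21 + 4·18 = 93; r = 93.5 − 93 = 0.5
Largest |r| is 2 at x = 8, residual -2.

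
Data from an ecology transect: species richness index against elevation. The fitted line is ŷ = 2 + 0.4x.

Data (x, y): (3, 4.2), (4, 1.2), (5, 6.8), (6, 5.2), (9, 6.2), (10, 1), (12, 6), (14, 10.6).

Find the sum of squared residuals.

SSE = 50.24

x=3: ŷ = 2 + 0.4·3 = 3.2; e = 4.2 − 3.2 = 1
x=4: ŷ = 2 + 0.4·4 = 3.6; e = 1.2 − 3.6 = -2.4
x=5: ŷ = 2 + 0.4·5 = 4; e = 6.8 − 4 = 2.8
x=6: ŷ = 2 + 0.4·6 = 4.4; e = 5.2 − 4.4 = 0.8
x=9: ŷ = 2 + 0.4·9 = 5.6; e = 6.2 − 5.6 = 0.6
x=10: ŷ = 2 + 0.4·10 = 6; e = 1 − 6 = -5
x=12: ŷ = 2 + 0.4·12 = 6.8; e = 6 − 6.8 = -0.8
x=14: ŷ = 2 + 0.4·14 = 7.6; e = 10.6 − 7.6 = 3
SSE = 1 + 5.76 + 7.84 + 0.64 + 0.36 + 25 + 0.64 + 9 = 50.24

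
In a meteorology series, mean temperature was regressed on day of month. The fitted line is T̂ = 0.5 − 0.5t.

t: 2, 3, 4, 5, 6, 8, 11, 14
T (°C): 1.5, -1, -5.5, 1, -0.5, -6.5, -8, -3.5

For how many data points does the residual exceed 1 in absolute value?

7

t=2: T̂ = 0.5 − 0.5·2 = -0.5; r = 1.5 − (-0.5) = 2
t=3: T̂ = 0.5 − 0.5·3 = -1; r = -1 − (-1) = 0
t=4: T̂ = 0.5 − 0.5·4 = -1.5; r = -5.5 − (-1.5) = -4
t=5: T̂ = 0.5 − 0.5·5 = -2; r = 1 − (-2) = 3
t=6: T̂ = 0.5 − 0.5·6 = -2.5; r = -0.5 − (-2.5) = 2
t=8: T̂ = 0.5 − 0.5·8 = -3.5; r = -6.5 − (-3.5) = -3
t=11: T̂ = 0.5 − 0.5·11 = -5; r = -8 − (-5) = -3
t=14: T̂ = 0.5 − 0.5·14 = -6.5; r = -3.5 − (-6.5) = 3
|r| > 1: t=2 (|r|=2), t=4 (|r|=4), t=5 (|r|=3), t=6 (|r|=2), t=8 (|r|=3), t=11 (|r|=3), t=14 (|r|=3) → 7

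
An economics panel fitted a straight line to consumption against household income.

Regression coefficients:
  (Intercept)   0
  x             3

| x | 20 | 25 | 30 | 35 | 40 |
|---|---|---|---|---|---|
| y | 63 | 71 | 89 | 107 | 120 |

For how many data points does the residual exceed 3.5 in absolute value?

x=20: ŷ = 3·20 = 60; r = 63 − 60 = 3
x=25: ŷ = 3·25 = 75; r = 71 − 75 = -4
x=30: ŷ = 3·30 = 90; r = 89 − 90 = -1
x=35: ŷ = 3·35 = 105; r = 107 − 105 = 2
x=40: ŷ = 3·40 = 120; r = 120 − 120 = 0
|r| > 3.5: x=25 (|r|=4) → 1

1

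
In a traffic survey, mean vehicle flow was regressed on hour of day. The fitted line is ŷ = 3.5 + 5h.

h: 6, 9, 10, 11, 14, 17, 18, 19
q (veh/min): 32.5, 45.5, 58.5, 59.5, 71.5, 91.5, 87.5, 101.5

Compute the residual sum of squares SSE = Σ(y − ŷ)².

h=6: ŷ = 3.5 + 5·6 = 33.5; r = 32.5 − 33.5 = -1
h=9: ŷ = 3.5 + 5·9 = 48.5; r = 45.5 − 48.5 = -3
h=10: ŷ = 3.5 + 5·10 = 53.5; r = 58.5 − 53.5 = 5
h=11: ŷ = 3.5 + 5·11 = 58.5; r = 59.5 − 58.5 = 1
h=14: ŷ = 3.5 + 5·14 = 73.5; r = 71.5 − 73.5 = -2
h=17: ŷ = 3.5 + 5·17 = 88.5; r = 91.5 − 88.5 = 3
h=18: ŷ = 3.5 + 5·18 = 93.5; r = 87.5 − 93.5 = -6
h=19: ŷ = 3.5 + 5·19 = 98.5; r = 101.5 − 98.5 = 3
SSE = 1 + 9 + 25 + 1 + 4 + 9 + 36 + 9 = 94

SSE = 94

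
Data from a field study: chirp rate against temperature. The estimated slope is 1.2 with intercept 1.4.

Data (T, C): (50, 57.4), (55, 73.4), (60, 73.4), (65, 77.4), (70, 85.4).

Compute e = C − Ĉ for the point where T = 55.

e = 6

Ĉ = 1.4 + 1.2·55 = 67.4
e = 73.4 − 67.4 = 6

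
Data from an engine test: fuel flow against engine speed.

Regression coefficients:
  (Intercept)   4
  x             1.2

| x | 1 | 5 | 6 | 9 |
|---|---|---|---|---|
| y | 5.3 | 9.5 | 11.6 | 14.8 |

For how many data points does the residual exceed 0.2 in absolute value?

x=1: ŷ = 4 + 1.2·1 = 5.2; e = 5.3 − 5.2 = 0.1
x=5: ŷ = 4 + 1.2·5 = 10; e = 9.5 − 10 = -0.5
x=6: ŷ = 4 + 1.2·6 = 11.2; e = 11.6 − 11.2 = 0.4
x=9: ŷ = 4 + 1.2·9 = 14.8; e = 14.8 − 14.8 = 0
|e| > 0.2: x=5 (|e|=0.5), x=6 (|e|=0.4) → 2

2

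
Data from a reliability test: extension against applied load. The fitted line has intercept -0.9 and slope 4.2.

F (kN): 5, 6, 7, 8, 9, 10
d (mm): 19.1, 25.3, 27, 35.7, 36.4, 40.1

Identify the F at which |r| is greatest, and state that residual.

F = 8, r = 3

F=5: d̂ = -0.9 + 4.2·5 = 20.1; r = 19.1 − 20.1 = -1
F=6: d̂ = -0.9 + 4.2·6 = 24.3; r = 25.3 − 24.3 = 1
F=7: d̂ = -0.9 + 4.2·7 = 28.5; r = 27 − 28.5 = -1.5
F=8: d̂ = -0.9 + 4.2·8 = 32.7; r = 35.7 − 32.7 = 3
F=9: d̂ = -0.9 + 4.2·9 = 36.9; r = 36.4 − 36.9 = -0.5
F=10: d̂ = -0.9 + 4.2·10 = 41.1; r = 40.1 − 41.1 = -1
Largest |r| is 3 at F = 8, residual 3.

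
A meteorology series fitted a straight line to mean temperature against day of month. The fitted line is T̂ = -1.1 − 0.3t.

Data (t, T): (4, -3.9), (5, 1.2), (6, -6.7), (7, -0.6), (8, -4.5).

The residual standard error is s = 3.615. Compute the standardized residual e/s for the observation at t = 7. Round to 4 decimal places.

0.7192

T̂ = -1.1 − 0.3·7 = -3.2
e = -0.6 − (-3.2) = 2.6
e/s = 2.6 / 3.615 = 0.7192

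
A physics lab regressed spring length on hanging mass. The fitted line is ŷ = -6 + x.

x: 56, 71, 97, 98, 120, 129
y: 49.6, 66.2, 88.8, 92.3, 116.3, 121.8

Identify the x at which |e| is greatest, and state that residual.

x=56: ŷ = -6 + 56 = 50; e = 49.6 − 50 = -0.4
x=71: ŷ = -6 + 71 = 65; e = 66.2 − 65 = 1.2
x=97: ŷ = -6 + 97 = 91; e = 88.8 − 91 = -2.2
x=98: ŷ = -6 + 98 = 92; e = 92.3 − 92 = 0.3
x=120: ŷ = -6 + 120 = 114; e = 116.3 − 114 = 2.3
x=129: ŷ = -6 + 129 = 123; e = 121.8 − 123 = -1.2
Largest |e| is 2.3 at x = 120, residual 2.3.

x = 120, e = 2.3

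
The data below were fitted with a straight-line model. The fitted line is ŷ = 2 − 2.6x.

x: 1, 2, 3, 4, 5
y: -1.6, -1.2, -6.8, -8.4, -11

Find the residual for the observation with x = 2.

ŷ = 2 − 2.6·2 = -3.2
r = -1.2 − (-3.2) = 2

r = 2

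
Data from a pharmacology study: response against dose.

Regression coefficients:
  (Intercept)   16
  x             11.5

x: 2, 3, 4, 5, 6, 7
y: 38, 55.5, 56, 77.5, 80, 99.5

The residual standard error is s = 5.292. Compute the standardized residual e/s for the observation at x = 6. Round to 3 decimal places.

ŷ = 16 + 11.5·6 = 85
e = 80 − 85 = -5
e/s = -5 / 5.292 = -0.945

-0.945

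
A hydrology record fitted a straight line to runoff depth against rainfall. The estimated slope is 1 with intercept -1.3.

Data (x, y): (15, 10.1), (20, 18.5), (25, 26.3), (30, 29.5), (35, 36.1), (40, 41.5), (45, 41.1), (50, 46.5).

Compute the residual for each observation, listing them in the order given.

-3.6, -0.2, 2.6, 0.8, 2.4, 2.8, -2.6, -2.2

x=15: ŷ = -1.3 + 15 = 13.7; e = 10.1 − 13.7 = -3.6
x=20: ŷ = -1.3 + 20 = 18.7; e = 18.5 − 18.7 = -0.2
x=25: ŷ = -1.3 + 25 = 23.7; e = 26.3 − 23.7 = 2.6
x=30: ŷ = -1.3 + 30 = 28.7; e = 29.5 − 28.7 = 0.8
x=35: ŷ = -1.3 + 35 = 33.7; e = 36.1 − 33.7 = 2.4
x=40: ŷ = -1.3 + 40 = 38.7; e = 41.5 − 38.7 = 2.8
x=45: ŷ = -1.3 + 45 = 43.7; e = 41.1 − 43.7 = -2.6
x=50: ŷ = -1.3 + 50 = 48.7; e = 46.5 − 48.7 = -2.2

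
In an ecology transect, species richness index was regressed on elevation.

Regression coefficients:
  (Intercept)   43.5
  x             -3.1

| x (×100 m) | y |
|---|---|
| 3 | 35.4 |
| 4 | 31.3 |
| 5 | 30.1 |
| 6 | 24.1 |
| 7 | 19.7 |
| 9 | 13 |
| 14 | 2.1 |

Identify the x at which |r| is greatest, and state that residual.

x = 9, r = -2.6

x=3: ŷ = 43.5 − 3.1·3 = 34.2; r = 35.4 − 34.2 = 1.2
x=4: ŷ = 43.5 − 3.1·4 = 31.1; r = 31.3 − 31.1 = 0.2
x=5: ŷ = 43.5 − 3.1·5 = 28; r = 30.1 − 28 = 2.1
x=6: ŷ = 43.5 − 3.1·6 = 24.9; r = 24.1 − 24.9 = -0.8
x=7: ŷ = 43.5 − 3.1·7 = 21.8; r = 19.7 − 21.8 = -2.1
x=9: ŷ = 43.5 − 3.1·9 = 15.6; r = 13 − 15.6 = -2.6
x=14: ŷ = 43.5 − 3.1·14 = 0.1; r = 2.1 − 0.1 = 2
Largest |r| is 2.6 at x = 9, residual -2.6.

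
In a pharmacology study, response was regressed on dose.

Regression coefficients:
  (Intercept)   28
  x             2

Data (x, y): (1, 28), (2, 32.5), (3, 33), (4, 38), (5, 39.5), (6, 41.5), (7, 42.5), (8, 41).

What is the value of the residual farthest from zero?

x=1: ŷ = 28 + 2·1 = 30; e = 28 − 30 = -2
x=2: ŷ = 28 + 2·2 = 32; e = 32.5 − 32 = 0.5
x=3: ŷ = 28 + 2·3 = 34; e = 33 − 34 = -1
x=4: ŷ = 28 + 2·4 = 36; e = 38 − 36 = 2
x=5: ŷ = 28 + 2·5 = 38; e = 39.5 − 38 = 1.5
x=6: ŷ = 28 + 2·6 = 40; e = 41.5 − 40 = 1.5
x=7: ŷ = 28 + 2·7 = 42; e = 42.5 − 42 = 0.5
x=8: ŷ = 28 + 2·8 = 44; e = 41 − 44 = -3
Largest |e| is 3 at x = 8, residual -3.

e = -3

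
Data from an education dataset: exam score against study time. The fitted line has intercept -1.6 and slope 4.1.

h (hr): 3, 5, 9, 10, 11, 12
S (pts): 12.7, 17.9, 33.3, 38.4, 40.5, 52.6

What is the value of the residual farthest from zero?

h=3: ŷ = -1.6 + 4.1·3 = 10.7; r = 12.7 − 10.7 = 2
h=5: ŷ = -1.6 + 4.1·5 = 18.9; r = 17.9 − 18.9 = -1
h=9: ŷ = -1.6 + 4.1·9 = 35.3; r = 33.3 − 35.3 = -2
h=10: ŷ = -1.6 + 4.1·10 = 39.4; r = 38.4 − 39.4 = -1
h=11: ŷ = -1.6 + 4.1·11 = 43.5; r = 40.5 − 43.5 = -3
h=12: ŷ = -1.6 + 4.1·12 = 47.6; r = 52.6 − 47.6 = 5
Largest |r| is 5 at h = 12, residual 5.

r = 5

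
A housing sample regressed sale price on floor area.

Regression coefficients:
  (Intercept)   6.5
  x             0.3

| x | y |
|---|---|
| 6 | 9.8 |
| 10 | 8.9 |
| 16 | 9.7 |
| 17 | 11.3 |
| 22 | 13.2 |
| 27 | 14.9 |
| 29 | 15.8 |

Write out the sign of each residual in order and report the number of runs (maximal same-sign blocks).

3 runs

x=6: ŷ = 6.5 + 0.3·6 = 8.3; r = 9.8 − 8.3 = 1.5
x=10: ŷ = 6.5 + 0.3·10 = 9.5; r = 8.9 − 9.5 = -0.6
x=16: ŷ = 6.5 + 0.3·16 = 11.3; r = 9.7 − 11.3 = -1.6
x=17: ŷ = 6.5 + 0.3·17 = 11.6; r = 11.3 − 11.6 = -0.3
x=22: ŷ = 6.5 + 0.3·22 = 13.1; r = 13.2 − 13.1 = 0.1
x=27: ŷ = 6.5 + 0.3·27 = 14.6; r = 14.9 − 14.6 = 0.3
x=29: ŷ = 6.5 + 0.3·29 = 15.2; r = 15.8 − 15.2 = 0.6
Signs: + − − − + + +
Runs: +×1, −×3, +×3 → 3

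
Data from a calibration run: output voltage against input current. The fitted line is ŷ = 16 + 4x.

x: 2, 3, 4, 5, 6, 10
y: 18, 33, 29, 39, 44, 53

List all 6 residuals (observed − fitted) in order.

x=2: ŷ = 16 + 4·2 = 24; r = 18 − 24 = -6
x=3: ŷ = 16 + 4·3 = 28; r = 33 − 28 = 5
x=4: ŷ = 16 + 4·4 = 32; r = 29 − 32 = -3
x=5: ŷ = 16 + 4·5 = 36; r = 39 − 36 = 3
x=6: ŷ = 16 + 4·6 = 40; r = 44 − 40 = 4
x=10: ŷ = 16 + 4·10 = 56; r = 53 − 56 = -3

-6, 5, -3, 3, 4, -3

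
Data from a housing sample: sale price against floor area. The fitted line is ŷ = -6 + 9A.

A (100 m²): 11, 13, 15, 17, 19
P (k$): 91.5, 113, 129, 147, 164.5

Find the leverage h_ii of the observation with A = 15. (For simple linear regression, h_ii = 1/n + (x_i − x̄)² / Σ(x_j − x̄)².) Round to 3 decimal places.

h = 0.200

Ā = (11 + 13 + 15 + 17 + 19)/5 = 15
Σ(A − Ā)² = 16 + 4 + 0 + 4 + 16 = 40
h = 1/5 + (0)²/40 = 0.2 + 0 = 0.200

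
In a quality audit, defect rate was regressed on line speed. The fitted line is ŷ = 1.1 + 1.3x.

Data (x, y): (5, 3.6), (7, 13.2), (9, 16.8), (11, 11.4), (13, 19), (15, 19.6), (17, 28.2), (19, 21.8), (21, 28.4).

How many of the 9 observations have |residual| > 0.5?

x=5: ŷ = 1.1 + 1.3·5 = 7.6; e = 3.6 − 7.6 = -4
x=7: ŷ = 1.1 + 1.3·7 = 10.2; e = 13.2 − 10.2 = 3
x=9: ŷ = 1.1 + 1.3·9 = 12.8; e = 16.8 − 12.8 = 4
x=11: ŷ = 1.1 + 1.3·11 = 15.4; e = 11.4 − 15.4 = -4
x=13: ŷ = 1.1 + 1.3·13 = 18; e = 19 − 18 = 1
x=15: ŷ = 1.1 + 1.3·15 = 20.6; e = 19.6 − 20.6 = -1
x=17: ŷ = 1.1 + 1.3·17 = 23.2; e = 28.2 − 23.2 = 5
x=19: ŷ = 1.1 + 1.3·19 = 25.8; e = 21.8 − 25.8 = -4
x=21: ŷ = 1.1 + 1.3·21 = 28.4; e = 28.4 − 28.4 = 0
|e| > 0.5: x=5 (|e|=4), x=7 (|e|=3), x=9 (|e|=4), x=11 (|e|=4), x=13 (|e|=1), x=15 (|e|=1), x=17 (|e|=5), x=19 (|e|=4) → 8

8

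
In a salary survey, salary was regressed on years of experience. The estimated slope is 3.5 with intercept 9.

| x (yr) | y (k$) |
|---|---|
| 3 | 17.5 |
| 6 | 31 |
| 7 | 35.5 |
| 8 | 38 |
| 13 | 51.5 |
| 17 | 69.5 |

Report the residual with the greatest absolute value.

r = -3

x=3: ŷ = 9 + 3.5·3 = 19.5; r = 17.5 − 19.5 = -2
x=6: ŷ = 9 + 3.5·6 = 30; r = 31 − 30 = 1
x=7: ŷ = 9 + 3.5·7 = 33.5; r = 35.5 − 33.5 = 2
x=8: ŷ = 9 + 3.5·8 = 37; r = 38 − 37 = 1
x=13: ŷ = 9 + 3.5·13 = 54.5; r = 51.5 − 54.5 = -3
x=17: ŷ = 9 + 3.5·17 = 68.5; r = 69.5 − 68.5 = 1
Largest |r| is 3 at x = 13, residual -3.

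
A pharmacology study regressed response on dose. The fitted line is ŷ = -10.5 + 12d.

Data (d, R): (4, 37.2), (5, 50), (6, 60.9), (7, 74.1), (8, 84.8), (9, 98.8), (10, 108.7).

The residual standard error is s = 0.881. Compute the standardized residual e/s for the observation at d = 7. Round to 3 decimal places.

ŷ = -10.5 + 12·7 = 73.5
e = 74.1 − 73.5 = 0.6
e/s = 0.6 / 0.881 = 0.681

0.681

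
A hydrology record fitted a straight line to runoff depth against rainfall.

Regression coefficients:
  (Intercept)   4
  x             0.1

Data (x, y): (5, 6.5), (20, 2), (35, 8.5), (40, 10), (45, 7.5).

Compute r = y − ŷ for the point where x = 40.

ŷ = 4 + 0.1·40 = 8
r = 10 − 8 = 2

r = 2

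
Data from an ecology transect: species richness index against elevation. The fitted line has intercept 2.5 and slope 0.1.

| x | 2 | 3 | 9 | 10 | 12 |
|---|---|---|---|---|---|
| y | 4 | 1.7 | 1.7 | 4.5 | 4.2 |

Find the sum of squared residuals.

x=2: ŷ = 2.5 + 0.1·2 = 2.7; e = 4 − 2.7 = 1.3
x=3: ŷ = 2.5 + 0.1·3 = 2.8; e = 1.7 − 2.8 = -1.1
x=9: ŷ = 2.5 + 0.1·9 = 3.4; e = 1.7 − 3.4 = -1.7
x=10: ŷ = 2.5 + 0.1·10 = 3.5; e = 4.5 − 3.5 = 1
x=12: ŷ = 2.5 + 0.1·12 = 3.7; e = 4.2 − 3.7 = 0.5
SSE = 1.69 + 1.21 + 2.89 + 1 + 0.25 = 7.04

SSE = 7.04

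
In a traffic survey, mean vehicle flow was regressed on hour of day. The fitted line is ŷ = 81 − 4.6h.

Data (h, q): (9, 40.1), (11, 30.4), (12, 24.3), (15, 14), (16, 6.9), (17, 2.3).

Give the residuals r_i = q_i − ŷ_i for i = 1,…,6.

0.5, 0, -1.5, 2, -0.5, -0.5

h=9: ŷ = 81 − 4.6·9 = 39.6; r = 40.1 − 39.6 = 0.5
h=11: ŷ = 81 − 4.6·11 = 30.4; r = 30.4 − 30.4 = 0
h=12: ŷ = 81 − 4.6·12 = 25.8; r = 24.3 − 25.8 = -1.5
h=15: ŷ = 81 − 4.6·15 = 12; r = 14 − 12 = 2
h=16: ŷ = 81 − 4.6·16 = 7.4; r = 6.9 − 7.4 = -0.5
h=17: ŷ = 81 − 4.6·17 = 2.8; r = 2.3 − 2.8 = -0.5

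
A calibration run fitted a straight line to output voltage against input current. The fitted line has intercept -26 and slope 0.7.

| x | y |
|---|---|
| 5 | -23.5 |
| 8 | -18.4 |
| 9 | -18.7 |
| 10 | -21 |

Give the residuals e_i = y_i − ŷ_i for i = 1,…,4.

x=5: ŷ = -26 + 0.7·5 = -22.5; e = -23.5 − (-22.5) = -1
x=8: ŷ = -26 + 0.7·8 = -20.4; e = -18.4 − (-20.4) = 2
x=9: ŷ = -26 + 0.7·9 = -19.7; e = -18.7 − (-19.7) = 1
x=10: ŷ = -26 + 0.7·10 = -19; e = -21 − (-19) = -2

-1, 2, 1, -2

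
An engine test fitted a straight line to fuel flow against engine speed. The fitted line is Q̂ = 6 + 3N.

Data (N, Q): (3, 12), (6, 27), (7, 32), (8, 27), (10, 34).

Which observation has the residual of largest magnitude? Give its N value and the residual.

N=3: Q̂ = 6 + 3·3 = 15; r = 12 − 15 = -3
N=6: Q̂ = 6 + 3·6 = 24; r = 27 − 24 = 3
N=7: Q̂ = 6 + 3·7 = 27; r = 32 − 27 = 5
N=8: Q̂ = 6 + 3·8 = 30; r = 27 − 30 = -3
N=10: Q̂ = 6 + 3·10 = 36; r = 34 − 36 = -2
Largest |r| is 5 at N = 7, residual 5.

N = 7, r = 5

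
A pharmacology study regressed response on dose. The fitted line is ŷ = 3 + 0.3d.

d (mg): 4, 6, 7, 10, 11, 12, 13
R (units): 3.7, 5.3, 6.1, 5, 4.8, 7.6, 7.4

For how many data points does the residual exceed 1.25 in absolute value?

d=4: ŷ = 3 + 0.3·4 = 4.2; e = 3.7 − 4.2 = -0.5
d=6: ŷ = 3 + 0.3·6 = 4.8; e = 5.3 − 4.8 = 0.5
d=7: ŷ = 3 + 0.3·7 = 5.1; e = 6.1 − 5.1 = 1
d=10: ŷ = 3 + 0.3·10 = 6; e = 5 − 6 = -1
d=11: ŷ = 3 + 0.3·11 = 6.3; e = 4.8 − 6.3 = -1.5
d=12: ŷ = 3 + 0.3·12 = 6.6; e = 7.6 − 6.6 = 1
d=13: ŷ = 3 + 0.3·13 = 6.9; e = 7.4 − 6.9 = 0.5
|e| > 1.25: d=11 (|e|=1.5) → 1

1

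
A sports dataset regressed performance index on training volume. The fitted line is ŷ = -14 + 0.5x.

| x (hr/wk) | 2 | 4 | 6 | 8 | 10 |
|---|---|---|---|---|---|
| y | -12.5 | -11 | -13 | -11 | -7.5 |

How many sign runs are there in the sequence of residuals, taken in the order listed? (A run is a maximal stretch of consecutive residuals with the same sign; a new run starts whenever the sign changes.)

x=2: ŷ = -14 + 0.5·2 = -13; e = -12.5 − (-13) = 0.5
x=4: ŷ = -14 + 0.5·4 = -12; e = -11 − (-12) = 1
x=6: ŷ = -14 + 0.5·6 = -11; e = -13 − (-11) = -2
x=8: ŷ = -14 + 0.5·8 = -10; e = -11 − (-10) = -1
x=10: ŷ = -14 + 0.5·10 = -9; e = -7.5 − (-9) = 1.5
Signs: + + − − +
Runs: +×2, −×2, +×1 → 3

3 runs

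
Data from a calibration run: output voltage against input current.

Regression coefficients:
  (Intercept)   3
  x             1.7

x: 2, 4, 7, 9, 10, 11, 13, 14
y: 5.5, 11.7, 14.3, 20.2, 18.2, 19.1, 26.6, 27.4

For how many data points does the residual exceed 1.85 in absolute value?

x=2: ŷ = 3 + 1.7·2 = 6.4; e = 5.5 − 6.4 = -0.9
x=4: ŷ = 3 + 1.7·4 = 9.8; e = 11.7 − 9.8 = 1.9
x=7: ŷ = 3 + 1.7·7 = 14.9; e = 14.3 − 14.9 = -0.6
x=9: ŷ = 3 + 1.7·9 = 18.3; e = 20.2 − 18.3 = 1.9
x=10: ŷ = 3 + 1.7·10 = 20; e = 18.2 − 20 = -1.8
x=11: ŷ = 3 + 1.7·11 = 21.7; e = 19.1 − 21.7 = -2.6
x=13: ŷ = 3 + 1.7·13 = 25.1; e = 26.6 − 25.1 = 1.5
x=14: ŷ = 3 + 1.7·14 = 26.8; e = 27.4 − 26.8 = 0.6
|e| > 1.85: x=4 (|e|=1.9), x=9 (|e|=1.9), x=11 (|e|=2.6) → 3

3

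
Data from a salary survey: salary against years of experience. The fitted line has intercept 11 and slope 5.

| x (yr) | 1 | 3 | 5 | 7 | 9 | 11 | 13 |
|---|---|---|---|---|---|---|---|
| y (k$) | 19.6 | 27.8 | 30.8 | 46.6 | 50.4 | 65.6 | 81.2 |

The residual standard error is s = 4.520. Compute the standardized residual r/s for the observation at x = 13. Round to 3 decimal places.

ŷ = 11 + 5·13 = 76
r = 81.2 − 76 = 5.2
r/s = 5.2 / 4.520 = 1.150

1.150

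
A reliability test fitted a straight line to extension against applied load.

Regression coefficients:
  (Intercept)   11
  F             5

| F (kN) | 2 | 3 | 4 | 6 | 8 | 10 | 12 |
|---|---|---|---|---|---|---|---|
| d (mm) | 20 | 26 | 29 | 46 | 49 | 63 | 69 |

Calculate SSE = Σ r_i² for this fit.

F=2: d̂ = 11 + 5·2 = 21; r = 20 − 21 = -1
F=3: d̂ = 11 + 5·3 = 26; r = 26 − 26 = 0
F=4: d̂ = 11 + 5·4 = 31; r = 29 − 31 = -2
F=6: d̂ = 11 + 5·6 = 41; r = 46 − 41 = 5
F=8: d̂ = 11 + 5·8 = 51; r = 49 − 51 = -2
F=10: d̂ = 11 + 5·10 = 61; r = 63 − 61 = 2
F=12: d̂ = 11 + 5·12 = 71; r = 69 − 71 = -2
SSE = 1 + 0 + 4 + 25 + 4 + 4 + 4 = 42

SSE = 42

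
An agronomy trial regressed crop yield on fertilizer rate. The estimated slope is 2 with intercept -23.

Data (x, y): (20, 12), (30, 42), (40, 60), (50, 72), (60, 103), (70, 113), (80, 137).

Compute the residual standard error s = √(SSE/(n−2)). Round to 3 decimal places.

s = 5.215

x=20: ŷ = -23 + 2·20 = 17; r = 12 − 17 = -5
x=30: ŷ = -23 + 2·30 = 37; r = 42 − 37 = 5
x=40: ŷ = -23 + 2·40 = 57; r = 60 − 57 = 3
x=50: ŷ = -23 + 2·50 = 77; r = 72 − 77 = -5
x=60: ŷ = -23 + 2·60 = 97; r = 103 − 97 = 6
x=70: ŷ = -23 + 2·70 = 117; r = 113 − 117 = -4
x=80: ŷ = -23 + 2·80 = 137; r = 137 − 137 = 0
SSE = 25 + 25 + 9 + 25 + 36 + 16 + 0 = 136
s = √(136/5) = √27.2 ≈ 5.215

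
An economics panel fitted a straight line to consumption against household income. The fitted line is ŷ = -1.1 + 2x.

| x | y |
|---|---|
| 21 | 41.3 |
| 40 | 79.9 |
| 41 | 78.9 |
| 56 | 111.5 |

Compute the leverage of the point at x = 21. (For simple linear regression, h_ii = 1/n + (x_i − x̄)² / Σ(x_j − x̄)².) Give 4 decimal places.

h = 0.8047

x̄ = (21 + 40 + 41 + 56)/4 = 39.5
Σ(x − x̄)² = 342.25 + 0.25 + 2.25 + 272.25 = 617
h = 1/4 + (-18.5)²/617 = 0.25 + 0.5547 = 0.8047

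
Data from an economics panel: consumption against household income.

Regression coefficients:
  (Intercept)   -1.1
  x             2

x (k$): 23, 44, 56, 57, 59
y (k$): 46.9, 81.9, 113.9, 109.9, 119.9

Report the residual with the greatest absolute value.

r = -5

x=23: ŷ = -1.1 + 2·23 = 44.9; r = 46.9 − 44.9 = 2
x=44: ŷ = -1.1 + 2·44 = 86.9; r = 81.9 − 86.9 = -5
x=56: ŷ = -1.1 + 2·56 = 110.9; r = 113.9 − 110.9 = 3
x=57: ŷ = -1.1 + 2·57 = 112.9; r = 109.9 − 112.9 = -3
x=59: ŷ = -1.1 + 2·59 = 116.9; r = 119.9 − 116.9 = 3
Largest |r| is 5 at x = 44, residual -5.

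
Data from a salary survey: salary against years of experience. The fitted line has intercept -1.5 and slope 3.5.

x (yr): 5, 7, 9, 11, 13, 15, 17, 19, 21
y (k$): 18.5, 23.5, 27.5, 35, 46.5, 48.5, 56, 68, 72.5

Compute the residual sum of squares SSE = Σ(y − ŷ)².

SSE = 42.5

x=5: ŷ = -1.5 + 3.5·5 = 16; r = 18.5 − 16 = 2.5
x=7: ŷ = -1.5 + 3.5·7 = 23; r = 23.5 − 23 = 0.5
x=9: ŷ = -1.5 + 3.5·9 = 30; r = 27.5 − 30 = -2.5
x=11: ŷ = -1.5 + 3.5·11 = 37; r = 35 − 37 = -2
x=13: ŷ = -1.5 + 3.5·13 = 44; r = 46.5 − 44 = 2.5
x=15: ŷ = -1.5 + 3.5·15 = 51; r = 48.5 − 51 = -2.5
x=17: ŷ = -1.5 + 3.5·17 = 58; r = 56 − 58 = -2
x=19: ŷ = -1.5 + 3.5·19 = 65; r = 68 − 65 = 3
x=21: ŷ = -1.5 + 3.5·21 = 72; r = 72.5 − 72 = 0.5
SSE = 6.25 + 0.25 + 6.25 + 4 + 6.25 + 6.25 + 4 + 9 + 0.25 = 42.5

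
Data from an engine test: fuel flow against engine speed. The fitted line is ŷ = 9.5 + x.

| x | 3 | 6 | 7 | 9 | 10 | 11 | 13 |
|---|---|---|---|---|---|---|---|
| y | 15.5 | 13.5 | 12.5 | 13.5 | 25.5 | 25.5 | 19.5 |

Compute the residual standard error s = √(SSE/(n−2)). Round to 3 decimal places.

x=3: ŷ = 9.5 + 3 = 12.5; e = 15.5 − 12.5 = 3
x=6: ŷ = 9.5 + 6 = 15.5; e = 13.5 − 15.5 = -2
x=7: ŷ = 9.5 + 7 = 16.5; e = 12.5 − 16.5 = -4
x=9: ŷ = 9.5 + 9 = 18.5; e = 13.5 − 18.5 = -5
x=10: ŷ = 9.5 + 10 = 19.5; e = 25.5 − 19.5 = 6
x=11: ŷ = 9.5 + 11 = 20.5; e = 25.5 − 20.5 = 5
x=13: ŷ = 9.5 + 13 = 22.5; e = 19.5 − 22.5 = -3
SSE = 9 + 4 + 16 + 25 + 36 + 25 + 9 = 124
s = √(124/5) = √24.8 ≈ 4.980

s = 4.980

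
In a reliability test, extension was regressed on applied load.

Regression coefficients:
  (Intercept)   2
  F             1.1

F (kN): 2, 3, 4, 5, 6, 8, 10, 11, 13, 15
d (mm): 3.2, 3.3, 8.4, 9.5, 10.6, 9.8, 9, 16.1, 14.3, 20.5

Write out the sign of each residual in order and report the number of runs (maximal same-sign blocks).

F=2: d̂ = 2 + 1.1·2 = 4.2; r = 3.2 − 4.2 = -1
F=3: d̂ = 2 + 1.1·3 = 5.3; r = 3.3 − 5.3 = -2
F=4: d̂ = 2 + 1.1·4 = 6.4; r = 8.4 − 6.4 = 2
F=5: d̂ = 2 + 1.1·5 = 7.5; r = 9.5 − 7.5 = 2
F=6: d̂ = 2 + 1.1·6 = 8.6; r = 10.6 − 8.6 = 2
F=8: d̂ = 2 + 1.1·8 = 10.8; r = 9.8 − 10.8 = -1
F=10: d̂ = 2 + 1.1·10 = 13; r = 9 − 13 = -4
F=11: d̂ = 2 + 1.1·11 = 14.1; r = 16.1 − 14.1 = 2
F=13: d̂ = 2 + 1.1·13 = 16.3; r = 14.3 − 16.3 = -2
F=15: d̂ = 2 + 1.1·15 = 18.5; r = 20.5 − 18.5 = 2
Signs: − − + + + − − + − +
Runs: −×2, +×3, −×2, +×1, −×1, +×1 → 6

6 runs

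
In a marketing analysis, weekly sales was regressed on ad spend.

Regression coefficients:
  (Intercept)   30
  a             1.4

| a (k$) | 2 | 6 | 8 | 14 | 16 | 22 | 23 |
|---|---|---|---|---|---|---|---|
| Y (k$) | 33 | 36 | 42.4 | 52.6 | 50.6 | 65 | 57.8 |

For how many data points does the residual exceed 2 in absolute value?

a=2: Ŷ = 30 + 1.4·2 = 32.8; e = 33 − 32.8 = 0.2
a=6: Ŷ = 30 + 1.4·6 = 38.4; e = 36 − 38.4 = -2.4
a=8: Ŷ = 30 + 1.4·8 = 41.2; e = 42.4 − 41.2 = 1.2
a=14: Ŷ = 30 + 1.4·14 = 49.6; e = 52.6 − 49.6 = 3
a=16: Ŷ = 30 + 1.4·16 = 52.4; e = 50.6 − 52.4 = -1.8
a=22: Ŷ = 30 + 1.4·22 = 60.8; e = 65 − 60.8 = 4.2
a=23: Ŷ = 30 + 1.4·23 = 62.2; e = 57.8 − 62.2 = -4.4
|e| > 2: a=6 (|e|=2.4), a=14 (|e|=3), a=22 (|e|=4.2), a=23 (|e|=4.4) → 4

4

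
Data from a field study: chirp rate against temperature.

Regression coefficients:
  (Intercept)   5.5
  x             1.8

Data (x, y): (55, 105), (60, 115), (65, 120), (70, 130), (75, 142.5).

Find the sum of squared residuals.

SSE = 15

x=55: ŷ = 5.5 + 1.8·55 = 104.5; r = 105 − 104.5 = 0.5
x=60: ŷ = 5.5 + 1.8·60 = 113.5; r = 115 − 113.5 = 1.5
x=65: ŷ = 5.5 + 1.8·65 = 122.5; r = 120 − 122.5 = -2.5
x=70: ŷ = 5.5 + 1.8·70 = 131.5; r = 130 − 131.5 = -1.5
x=75: ŷ = 5.5 + 1.8·75 = 140.5; r = 142.5 − 140.5 = 2
SSE = 0.25 + 2.25 + 6.25 + 2.25 + 4 = 15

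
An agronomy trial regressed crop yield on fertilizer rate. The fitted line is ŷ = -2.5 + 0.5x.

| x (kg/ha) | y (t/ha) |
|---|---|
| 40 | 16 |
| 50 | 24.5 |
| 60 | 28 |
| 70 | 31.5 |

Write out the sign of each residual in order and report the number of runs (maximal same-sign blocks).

3 runs

x=40: ŷ = -2.5 + 0.5·40 = 17.5; r = 16 − 17.5 = -1.5
x=50: ŷ = -2.5 + 0.5·50 = 22.5; r = 24.5 − 22.5 = 2
x=60: ŷ = -2.5 + 0.5·60 = 27.5; r = 28 − 27.5 = 0.5
x=70: ŷ = -2.5 + 0.5·70 = 32.5; r = 31.5 − 32.5 = -1
Signs: − + + −
Runs: −×1, +×2, −×1 → 3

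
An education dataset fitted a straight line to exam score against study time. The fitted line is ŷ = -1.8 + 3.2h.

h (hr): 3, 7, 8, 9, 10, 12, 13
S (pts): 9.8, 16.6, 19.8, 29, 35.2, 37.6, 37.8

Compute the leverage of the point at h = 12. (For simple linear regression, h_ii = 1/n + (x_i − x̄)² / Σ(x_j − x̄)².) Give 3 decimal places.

h̄ = (3 + 7 + 8 + 9 + 10 + 12 + 13)/7 = 8.85714
Σ(h − h̄)² = 34.3061 + 3.44898 + 0.734694 + 0.0204082 + 1.30612 + 9.87755 + 17.1633 = 66.8571
h = 1/7 + (3.14286)²/66.8571 = 0.142857 + 0.147741 = 0.291

h = 0.291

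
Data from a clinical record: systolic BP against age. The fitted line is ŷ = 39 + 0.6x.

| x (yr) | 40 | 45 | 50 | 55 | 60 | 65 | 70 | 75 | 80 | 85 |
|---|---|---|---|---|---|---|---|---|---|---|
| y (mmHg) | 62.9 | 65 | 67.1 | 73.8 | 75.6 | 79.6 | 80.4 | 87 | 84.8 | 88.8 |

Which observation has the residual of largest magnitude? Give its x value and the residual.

x = 75, r = 3

x=40: ŷ = 39 + 0.6·40 = 63; r = 62.9 − 63 = -0.1
x=45: ŷ = 39 + 0.6·45 = 66; r = 65 − 66 = -1
x=50: ŷ = 39 + 0.6·50 = 69; r = 67.1 − 69 = -1.9
x=55: ŷ = 39 + 0.6·55 = 72; r = 73.8 − 72 = 1.8
x=60: ŷ = 39 + 0.6·60 = 75; r = 75.6 − 75 = 0.6
x=65: ŷ = 39 + 0.6·65 = 78; r = 79.6 − 78 = 1.6
x=70: ŷ = 39 + 0.6·70 = 81; r = 80.4 − 81 = -0.6
x=75: ŷ = 39 + 0.6·75 = 84; r = 87 − 84 = 3
x=80: ŷ = 39 + 0.6·80 = 87; r = 84.8 − 87 = -2.2
x=85: ŷ = 39 + 0.6·85 = 90; r = 88.8 − 90 = -1.2
Largest |r| is 3 at x = 75, residual 3.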